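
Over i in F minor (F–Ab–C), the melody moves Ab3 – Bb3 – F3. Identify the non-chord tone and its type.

Bb3 is an escape tone.

The harmony at that moment is F minor triad (F, Ab, C); Bb3 is not a chord tone.
It is approached by step up from Ab3 and left by leap down to F3.
Step in, leap out — an escape tone.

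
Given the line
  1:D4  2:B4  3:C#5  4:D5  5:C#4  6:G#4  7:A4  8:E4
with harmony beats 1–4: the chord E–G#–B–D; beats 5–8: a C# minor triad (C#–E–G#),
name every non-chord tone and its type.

C#5 (beat 3) — passing tone; A4 (beat 7) — escape tone.

The harmony at that moment is E dominant seventh chord (E, G#, B, D); C#5 is not a chord tone.
It is approached by step up from B4 and left by step up to D5.
Step in, step out in the same direction — a passing tone.
The harmony at that moment is C# minor triad (C#, E, G#); A4 is not a chord tone.
It is approached by step up from G#4 and left by leap down to E4.
Step in, leap out — an escape tone.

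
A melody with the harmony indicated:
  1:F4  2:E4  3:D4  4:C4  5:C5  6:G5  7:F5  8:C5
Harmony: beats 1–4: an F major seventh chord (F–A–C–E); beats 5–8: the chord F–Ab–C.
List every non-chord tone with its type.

D4 (beat 3) — passing tone; G5 (beat 6) — appoggiatura.

The harmony at that moment is F major seventh chord (F, A, C, E); D4 is not a chord tone.
It is approached by step down from E4 and left by step down to C4.
Step in, step out in the same direction — a passing tone.
The harmony at that moment is F minor triad (F, Ab, C); G5 is not a chord tone.
It is approached by leap up from C5 and left by step down to F5.
Leap in, step out — an appoggiatura.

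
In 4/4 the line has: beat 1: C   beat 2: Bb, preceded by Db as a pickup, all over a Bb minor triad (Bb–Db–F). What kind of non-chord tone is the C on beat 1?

The harmony at that moment is Bb minor triad (Bb, Db, F); C is not a chord tone.
It is approached by step down from Db and left by step down to Bb.
Step in, step out in the same direction — a passing tone.

Passing tone.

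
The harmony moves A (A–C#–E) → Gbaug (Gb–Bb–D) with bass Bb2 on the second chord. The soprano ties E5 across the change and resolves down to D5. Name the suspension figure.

4–3 suspension.

At the second chord the bass is Bb2. The suspended E5 lies a fourth above the bass; after resolving down by step to D5, the interval above the bass becomes a third.
Suspension figures are named by those two intervals: 4–3.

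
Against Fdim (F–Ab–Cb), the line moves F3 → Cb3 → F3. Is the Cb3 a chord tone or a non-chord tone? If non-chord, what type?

Chord tone (the fifth of F diminished triad).

F diminished triad contains F, Ab, Cb; Cb is the fifth, so it is a chord tone.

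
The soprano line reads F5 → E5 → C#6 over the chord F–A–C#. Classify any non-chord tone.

E5 is an escape tone.

The harmony at that moment is F augmented triad (F, A, C#); E5 is not a chord tone.
It is approached by step down from F5 and left by leap up to C#6.
Step in, leap out — an escape tone.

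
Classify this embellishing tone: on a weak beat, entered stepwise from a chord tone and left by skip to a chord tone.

Escape tone.

Approach: by step. Departure: by leap. Metric position: weak.
Step in, leap out, from a weak position — an escape tone (échappée). (It is the mirror image of the appoggiatura, which leaps in and steps out on a strong beat.)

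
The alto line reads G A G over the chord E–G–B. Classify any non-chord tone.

The harmony at that moment is E minor triad (E, G, B); A is not a chord tone.
It is approached by step up from G and left by step down to G.
Step away and step back to the same note — a neighbor tone (upper neighbor).

A is a neighbor tone.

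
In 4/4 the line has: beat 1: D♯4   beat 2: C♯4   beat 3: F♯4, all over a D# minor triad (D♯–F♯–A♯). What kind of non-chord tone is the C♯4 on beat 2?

Escape tone.

The harmony at that moment is D♯ minor triad (D♯, F♯, A♯); C♯4 is not a chord tone.
It is approached by step down from D♯4 and left by leap up to F♯4.
Step in, leap out, on a weak beat — an escape tone.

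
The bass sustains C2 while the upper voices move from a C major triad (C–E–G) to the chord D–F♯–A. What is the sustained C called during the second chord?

Pedal tone (pedal point).

The harmony at that moment is D major triad (D, F♯, A); C2 is not a chord tone.
It is held over (the same pitch as the preceding C2) and then sustained as the same pitch into the next harmony.
Sustained through a change of harmony — a pedal tone.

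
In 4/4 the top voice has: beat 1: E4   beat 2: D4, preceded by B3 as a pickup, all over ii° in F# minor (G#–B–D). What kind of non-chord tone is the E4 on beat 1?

Appoggiatura.

The harmony at that moment is G# diminished triad (G#, B, D); E4 is not a chord tone.
It is approached by leap up from B3 and left by step down to D4.
Leap in, step out, metrically accented — an appoggiatura.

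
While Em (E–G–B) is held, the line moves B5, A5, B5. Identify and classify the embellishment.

The harmony at that moment is E minor triad (E, G, B); A5 is not a chord tone.
It is approached by step down from B5 and left by step up to B5.
Step away and step back to the same note — a neighbor tone (lower neighbor).

A5 is a neighbor tone.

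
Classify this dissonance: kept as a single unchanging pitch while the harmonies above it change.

Pedal tone.

Approach: none. Departure: none — a single pitch is sustained while the chords change around it, passing through harmonies that do not contain it.
No melodic motion at all; the dissonance is created entirely by the moving harmonies against the stationary note — a pedal tone (pedal point).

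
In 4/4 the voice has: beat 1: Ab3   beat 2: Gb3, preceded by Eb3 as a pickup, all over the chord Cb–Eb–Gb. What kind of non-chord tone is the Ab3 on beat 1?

The harmony at that moment is Cb major triad (Cb, Eb, Gb); Ab3 is not a chord tone.
It is approached by leap up from Eb3 and left by step down to Gb3.
Leap in, step out, metrically accented — an appoggiatura.

Appoggiatura.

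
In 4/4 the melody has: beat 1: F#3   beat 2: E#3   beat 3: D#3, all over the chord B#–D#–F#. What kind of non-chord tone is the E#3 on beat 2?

Passing tone.

The harmony at that moment is B# diminished triad (B#, D#, F#); E#3 is not a chord tone.
It is approached by step down from F#3 and left by step down to D#3.
Step in, step out in the same direction — a passing tone.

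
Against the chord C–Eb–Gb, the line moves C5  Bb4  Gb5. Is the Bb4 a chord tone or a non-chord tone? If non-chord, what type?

The harmony at that moment is C diminished triad (C, Eb, Gb); Bb4 is not a chord tone.
It is approached by step down from C5 and left by leap up to Gb5.
Step in, leap out — an escape tone.

Non-chord tone — an escape tone.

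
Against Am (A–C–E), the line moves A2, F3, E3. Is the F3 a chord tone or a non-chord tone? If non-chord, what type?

Non-chord tone — an appoggiatura.

The harmony at that moment is A minor triad (A, C, E); F3 is not a chord tone.
It is approached by leap up from A2 and left by step down to E3.
Leap in, step out — an appoggiatura.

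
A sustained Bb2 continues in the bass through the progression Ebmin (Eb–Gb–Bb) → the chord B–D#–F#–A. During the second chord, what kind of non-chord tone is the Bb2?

Pedal tone (pedal point).

The harmony at that moment is B dominant seventh chord (B, D#, F#, A); Bb2 is not a chord tone.
It is held over (the same pitch as the preceding Bb2) and then sustained as the same pitch into the next harmony.
Sustained through a change of harmony — a pedal tone.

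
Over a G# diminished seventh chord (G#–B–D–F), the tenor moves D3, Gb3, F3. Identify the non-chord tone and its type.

The harmony at that moment is G# diminished seventh chord (G#, B, D, F); Gb3 is not a chord tone.
It is approached by leap up from D3 and left by step down to F3.
Leap in, step out — an appoggiatura.

Gb3 is an appoggiatura.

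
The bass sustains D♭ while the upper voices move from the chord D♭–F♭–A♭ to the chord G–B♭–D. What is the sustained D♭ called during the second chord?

Pedal tone (pedal point).

The harmony at that moment is G minor triad (G, B♭, D); D♭ is not a chord tone.
It is held over (the same pitch as the preceding D♭) and then sustained as the same pitch into the next harmony.
Sustained through a change of harmony — a pedal tone.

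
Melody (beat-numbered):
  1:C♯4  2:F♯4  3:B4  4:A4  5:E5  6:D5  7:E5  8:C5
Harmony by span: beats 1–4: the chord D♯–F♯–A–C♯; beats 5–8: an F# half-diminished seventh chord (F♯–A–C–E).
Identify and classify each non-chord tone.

The harmony at that moment is D♯ half-diminished seventh chord (D♯, F♯, A, C♯); B4 is not a chord tone.
It is approached by leap up from F♯4 and left by step down to A4.
Leap in, step out — an appoggiatura.
The harmony at that moment is F♯ half-diminished seventh chord (F♯, A, C, E); D5 is not a chord tone.
It is approached by step down from E5 and left by step up to E5.
Step away and step back to the same note — a neighbor tone (lower neighbor).

B4 (beat 3) — appoggiatura; D5 (beat 6) — neighbor tone.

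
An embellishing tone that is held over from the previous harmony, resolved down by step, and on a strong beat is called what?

Approach: by preparation — the pitch is first a chord tone, then held (tied or repeated) while the harmony changes under it. Departure: down by step. Metric position: strong.
A prepared dissonance that resolves downward by step — a suspension. (The same figure resolving upward would be a retardation.)

Suspension.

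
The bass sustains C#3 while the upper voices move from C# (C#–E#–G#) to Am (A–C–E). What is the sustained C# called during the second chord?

The harmony at that moment is A minor triad (A, C, E); C#3 is not a chord tone.
It is held over (the same pitch as the preceding C#3) and then sustained as the same pitch into the next harmony.
Sustained through a change of harmony — a pedal tone.

Pedal tone (pedal point).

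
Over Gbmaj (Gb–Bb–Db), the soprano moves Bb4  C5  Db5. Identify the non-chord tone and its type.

The harmony at that moment is Gb major triad (Gb, Bb, Db); C5 is not a chord tone.
It is approached by step up from Bb4 and left by step up to Db5.
Step in, step out in the same direction — a passing tone.

C5 is a passing tone.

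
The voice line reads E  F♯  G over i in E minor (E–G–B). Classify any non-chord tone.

The harmony at that moment is E minor triad (E, G, B); F♯ is not a chord tone.
It is approached by step up from E and left by step up to G.
Step in, step out in the same direction — a passing tone.

F♯ is a passing tone.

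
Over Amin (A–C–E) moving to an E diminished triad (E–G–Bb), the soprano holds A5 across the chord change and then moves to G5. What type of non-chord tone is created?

A5 is a suspension.

The harmony at that moment is E diminished triad (E, G, Bb); A5 is not a chord tone.
It is held over (the same pitch as the preceding A5) and left by step down to G5.
Held over from the previous chord and resolving down by step — a suspension.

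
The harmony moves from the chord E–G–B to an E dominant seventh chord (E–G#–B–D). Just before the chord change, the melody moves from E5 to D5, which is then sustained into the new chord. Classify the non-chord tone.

D5 is an anticipation.

The harmony at that moment is E minor triad (E, G, B); D5 is not a chord tone.
It is approached by step down from E5 and then sustained as the same pitch into the next harmony.
Arriving early and becoming a chord tone when the harmony changes — an anticipation.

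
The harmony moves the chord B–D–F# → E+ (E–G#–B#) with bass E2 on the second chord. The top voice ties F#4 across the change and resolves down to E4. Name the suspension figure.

9–8 suspension.

At the second chord the bass is E2. The suspended F#4 lies a ninth above the bass; after resolving down by step to E4, the interval above the bass becomes an octave.
Suspension figures are named by those two intervals: 9–8.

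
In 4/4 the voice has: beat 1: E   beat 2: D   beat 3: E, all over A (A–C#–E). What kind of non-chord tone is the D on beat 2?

Lower neighbor tone.

The harmony at that moment is A major triad (A, C#, E); D is not a chord tone.
It is approached by step down from E and left by step up to E.
Step away and step back to the same note — a neighbor tone (lower neighbor).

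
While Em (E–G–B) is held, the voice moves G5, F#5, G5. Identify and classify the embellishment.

The harmony at that moment is E minor triad (E, G, B); F#5 is not a chord tone.
It is approached by step down from G5 and left by step up to G5.
Step away and step back to the same note — a neighbor tone (lower neighbor).

F#5 is a neighbor tone.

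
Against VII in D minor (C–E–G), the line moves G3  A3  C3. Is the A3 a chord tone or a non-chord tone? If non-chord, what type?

Non-chord tone — an escape tone.

The harmony at that moment is C major triad (C, E, G); A3 is not a chord tone.
It is approached by step up from G3 and left by leap down to C3.
Step in, leap out — an escape tone.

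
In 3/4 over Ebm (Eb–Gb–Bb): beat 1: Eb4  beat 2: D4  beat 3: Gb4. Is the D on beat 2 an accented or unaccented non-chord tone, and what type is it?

The harmony at that moment is Eb minor triad (Eb, Gb, Bb); D4 is not a chord tone.
It is approached by step down from Eb4 and left by leap up to Gb4.
Step in, leap out — an escape tone.
It falls on a weak beat, so it is unaccented.

Unaccented escape tone.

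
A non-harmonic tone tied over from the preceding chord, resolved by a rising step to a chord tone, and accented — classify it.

Approach: by preparation — the pitch is first a chord tone, then held (tied or repeated) while the harmony changes under it. Departure: up by step. Metric position: strong.
A prepared dissonance that resolves upward by step — a retardation. (The same figure resolving downward would be a suspension.)

Retardation.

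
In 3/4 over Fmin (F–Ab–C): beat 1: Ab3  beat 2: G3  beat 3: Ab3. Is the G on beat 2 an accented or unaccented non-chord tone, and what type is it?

The harmony at that moment is F minor triad (F, Ab, C); G3 is not a chord tone.
It is approached by step down from Ab3 and left by step up to Ab3.
Step away and step back to the same note — a neighbor tone (lower neighbor).
It falls on a weak beat, so it is unaccented.

Unaccented neighbor tone.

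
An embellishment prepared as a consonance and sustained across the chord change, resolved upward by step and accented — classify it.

Retardation.

Approach: by preparation — the pitch is first a chord tone, then held (tied or repeated) while the harmony changes under it. Departure: up by step. Metric position: strong.
A prepared dissonance that resolves upward by step — a retardation. (The same figure resolving downward would be a suspension.)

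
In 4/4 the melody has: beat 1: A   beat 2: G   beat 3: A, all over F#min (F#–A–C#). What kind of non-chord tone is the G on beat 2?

The harmony at that moment is F# minor triad (F#, A, C#); G is not a chord tone.
It is approached by step down from A and left by step up to A.
Step away and step back to the same note — a neighbor tone (lower neighbor).

Lower neighbor tone.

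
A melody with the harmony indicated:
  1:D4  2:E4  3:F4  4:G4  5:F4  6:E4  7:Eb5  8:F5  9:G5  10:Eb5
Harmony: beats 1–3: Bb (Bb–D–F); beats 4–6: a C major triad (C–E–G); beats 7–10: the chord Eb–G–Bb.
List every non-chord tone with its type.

E4 (beat 2) — passing tone; F4 (beat 5) — passing tone; F5 (beat 8) — passing tone.

The harmony at that moment is Bb major triad (Bb, D, F); E4 is not a chord tone.
It is approached by step up from D4 and left by step up to F4.
Step in, step out in the same direction — a passing tone.
The harmony at that moment is C major triad (C, E, G); F4 is not a chord tone.
It is approached by step down from G4 and left by step down to E4.
Step in, step out in the same direction — a passing tone.
The harmony at that moment is Eb major triad (Eb, G, Bb); F5 is not a chord tone.
It is approached by step up from Eb5 and left by step up to G5.
Step in, step out in the same direction — a passing tone.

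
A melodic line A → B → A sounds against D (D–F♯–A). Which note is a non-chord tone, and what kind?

The harmony at that moment is D major triad (D, F♯, A); B is not a chord tone.
It is approached by step up from A and left by step down to A.
Step away and step back to the same note — a neighbor tone (upper neighbor).

B is a neighbor tone.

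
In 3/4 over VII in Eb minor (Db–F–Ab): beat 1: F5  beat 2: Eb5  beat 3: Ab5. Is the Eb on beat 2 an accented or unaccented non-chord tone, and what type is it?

The harmony at that moment is Db major triad (Db, F, Ab); Eb5 is not a chord tone.
It is approached by step down from F5 and left by leap up to Ab5.
Step in, leap out — an escape tone.
It falls on a weak beat, so it is unaccented.

Unaccented escape tone.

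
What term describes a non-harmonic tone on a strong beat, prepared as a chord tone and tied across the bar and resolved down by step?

Approach: by preparation — the pitch is first a chord tone, then held (tied or repeated) while the harmony changes under it. Departure: down by step. Metric position: strong.
A prepared dissonance that resolves downward by step — a suspension. (The same figure resolving upward would be a retardation.)

Suspension.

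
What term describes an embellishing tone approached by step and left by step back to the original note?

Neighbor tone.

Approach: by step. Departure: by step in the opposite direction, back to the starting pitch.
Stepwise on both sides but reversing to return to the same chord tone — a neighbor tone. (Had it continued onward in the same direction it would be a passing tone instead.)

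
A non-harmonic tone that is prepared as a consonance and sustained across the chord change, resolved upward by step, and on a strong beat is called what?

Approach: by preparation — the pitch is first a chord tone, then held (tied or repeated) while the harmony changes under it. Departure: up by step. Metric position: strong.
A prepared dissonance that resolves upward by step — a retardation. (The same figure resolving downward would be a suspension.)

Retardation.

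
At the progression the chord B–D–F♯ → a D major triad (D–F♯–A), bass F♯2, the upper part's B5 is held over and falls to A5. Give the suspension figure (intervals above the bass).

4–3 suspension.

At the second chord the bass is F♯2. The suspended B5 lies a fourth above the bass; after resolving down by step to A5, the interval above the bass becomes a third.
Suspension figures are named by those two intervals: 4–3.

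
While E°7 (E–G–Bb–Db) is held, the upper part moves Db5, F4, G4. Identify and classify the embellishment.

The harmony at that moment is E diminished seventh chord (E, G, Bb, Db); F4 is not a chord tone.
It is approached by leap down from Db5 and left by step up to G4.
Leap in, step out — an appoggiatura.

F4 is an appoggiatura.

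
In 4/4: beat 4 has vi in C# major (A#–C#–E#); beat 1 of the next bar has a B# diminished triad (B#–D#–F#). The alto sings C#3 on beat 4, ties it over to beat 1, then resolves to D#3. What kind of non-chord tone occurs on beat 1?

Retardation.

The harmony at that moment is B# diminished triad (B#, D#, F#); C#3 is not a chord tone.
It is held over (the same pitch as the preceding C#3) and left by step up to D#3.
Held over from the previous chord and resolving up by step — a retardation.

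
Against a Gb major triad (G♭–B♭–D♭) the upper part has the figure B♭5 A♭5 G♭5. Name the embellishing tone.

The harmony at that moment is G♭ major triad (G♭, B♭, D♭); A♭5 is not a chord tone.
It is approached by step down from B♭5 and left by step down to G♭5.
Step in, step out in the same direction — a passing tone.

A♭5 is a passing tone.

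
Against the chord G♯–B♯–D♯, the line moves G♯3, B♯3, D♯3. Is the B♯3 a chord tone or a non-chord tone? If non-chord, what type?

Chord tone (the third of G# major triad).

G# major triad contains G♯, B♯, D♯; B♯ is the third, so it is a chord tone.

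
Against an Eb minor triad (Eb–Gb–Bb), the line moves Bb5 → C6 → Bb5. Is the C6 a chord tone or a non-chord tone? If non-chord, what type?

Non-chord tone — a neighbor tone.

The harmony at that moment is Eb minor triad (Eb, Gb, Bb); C6 is not a chord tone.
It is approached by step up from Bb5 and left by step down to Bb5.
Step away and step back to the same note — a neighbor tone (upper neighbor).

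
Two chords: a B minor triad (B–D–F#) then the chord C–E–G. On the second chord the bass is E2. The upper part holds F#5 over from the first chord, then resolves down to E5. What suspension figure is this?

9–8 suspension.

At the second chord the bass is E2. The suspended F#5 lies a ninth above the bass; after resolving down by step to E5, the interval above the bass becomes an octave.
Suspension figures are named by those two intervals: 9–8.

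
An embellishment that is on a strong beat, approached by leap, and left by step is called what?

Approach: by leap. Departure: by step. Metric position: strong.
Leap in, step out, in a metrically strong position — an appoggiatura. (It is the mirror image of the escape tone, which steps in and leaps out from a weak position.)

Appoggiatura.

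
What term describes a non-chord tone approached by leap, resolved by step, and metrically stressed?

Approach: by leap. Departure: by step. Metric position: strong.
Leap in, step out, in a metrically strong position — an appoggiatura. (It is the mirror image of the escape tone, which steps in and leaps out from a weak position.)

Appoggiatura.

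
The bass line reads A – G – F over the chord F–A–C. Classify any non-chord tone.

G is a passing tone.

The harmony at that moment is F major triad (F, A, C); G is not a chord tone.
It is approached by step down from A and left by step down to F.
Step in, step out in the same direction — a passing tone.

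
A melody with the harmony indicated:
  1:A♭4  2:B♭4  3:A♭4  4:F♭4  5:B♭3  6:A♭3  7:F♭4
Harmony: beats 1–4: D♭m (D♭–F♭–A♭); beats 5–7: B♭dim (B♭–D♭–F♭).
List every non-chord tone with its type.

The harmony at that moment is D♭ minor triad (D♭, F♭, A♭); B♭4 is not a chord tone.
It is approached by step up from A♭4 and left by step down to A♭4.
Step away and step back to the same note — a neighbor tone (upper neighbor).
The harmony at that moment is B♭ diminished triad (B♭, D♭, F♭); A♭3 is not a chord tone.
It is approached by step down from B♭3 and left by leap up to F♭4.
Step in, leap out — an escape tone.

B♭4 (beat 2) — neighbor tone; A♭3 (beat 6) — escape tone.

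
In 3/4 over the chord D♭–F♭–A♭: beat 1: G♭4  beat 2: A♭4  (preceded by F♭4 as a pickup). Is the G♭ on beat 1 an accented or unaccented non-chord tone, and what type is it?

Accented passing tone.

The harmony at that moment is D♭ minor triad (D♭, F♭, A♭); G♭4 is not a chord tone.
It is approached by step up from F♭4 and left by step up to A♭4.
Step in, step out in the same direction — a passing tone.
It falls on the downbeat, so it is accented.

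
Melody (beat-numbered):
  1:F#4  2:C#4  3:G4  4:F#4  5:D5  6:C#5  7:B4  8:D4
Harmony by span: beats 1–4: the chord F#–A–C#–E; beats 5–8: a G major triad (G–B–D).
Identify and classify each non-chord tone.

The harmony at that moment is F# minor seventh chord (F#, A, C#, E); G4 is not a chord tone.
It is approached by leap up from C#4 and left by step down to F#4.
Leap in, step out — an appoggiatura.
The harmony at that moment is G major triad (G, B, D); C#5 is not a chord tone.
It is approached by step down from D5 and left by step down to B4.
Step in, step out in the same direction — a passing tone.

G4 (beat 3) — appoggiatura; C#5 (beat 6) — passing tone.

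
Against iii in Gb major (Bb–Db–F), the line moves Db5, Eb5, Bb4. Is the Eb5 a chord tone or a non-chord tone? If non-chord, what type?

The harmony at that moment is Bb minor triad (Bb, Db, F); Eb5 is not a chord tone.
It is approached by step up from Db5 and left by leap down to Bb4.
Step in, leap out — an escape tone.

Non-chord tone — an escape tone.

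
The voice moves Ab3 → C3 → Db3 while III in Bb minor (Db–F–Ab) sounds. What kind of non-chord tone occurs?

The harmony at that moment is Db major triad (Db, F, Ab); C3 is not a chord tone.
It is approached by leap down from Ab3 and left by step up to Db3.
Leap in, step out — an appoggiatura.

C3 is an appoggiatura.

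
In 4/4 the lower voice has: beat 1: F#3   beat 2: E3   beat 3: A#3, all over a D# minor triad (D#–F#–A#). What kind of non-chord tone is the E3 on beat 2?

The harmony at that moment is D# minor triad (D#, F#, A#); E3 is not a chord tone.
It is approached by step down from F#3 and left by leap up to A#3.
Step in, leap out, on a weak beat — an escape tone.

Escape tone.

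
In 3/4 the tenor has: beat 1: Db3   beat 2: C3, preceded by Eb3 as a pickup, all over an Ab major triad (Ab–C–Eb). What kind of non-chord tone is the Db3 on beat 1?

The harmony at that moment is Ab major triad (Ab, C, Eb); Db3 is not a chord tone.
It is approached by step down from Eb3 and left by step down to C3.
Step in, step out in the same direction — a passing tone.

Passing tone.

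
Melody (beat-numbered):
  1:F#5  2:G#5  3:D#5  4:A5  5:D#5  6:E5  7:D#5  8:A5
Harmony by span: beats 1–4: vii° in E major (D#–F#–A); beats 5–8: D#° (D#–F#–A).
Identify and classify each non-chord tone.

The harmony at that moment is D# diminished triad (D#, F#, A); G#5 is not a chord tone.
It is approached by step up from F#5 and left by leap down to D#5.
Step in, leap out — an escape tone.
The harmony at that moment is D# diminished triad (D#, F#, A); E5 is not a chord tone.
It is approached by step up from D#5 and left by step down to D#5.
Step away and step back to the same note — a neighbor tone (upper neighbor).

G#5 (beat 2) — escape tone; E5 (beat 6) — neighbor tone.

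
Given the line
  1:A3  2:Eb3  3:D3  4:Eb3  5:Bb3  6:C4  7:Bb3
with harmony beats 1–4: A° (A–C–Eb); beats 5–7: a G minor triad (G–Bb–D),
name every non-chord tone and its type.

The harmony at that moment is A diminished triad (A, C, Eb); D3 is not a chord tone.
It is approached by step down from Eb3 and left by step up to Eb3.
Step away and step back to the same note — a neighbor tone (lower neighbor).
The harmony at that moment is G minor triad (G, Bb, D); C4 is not a chord tone.
It is approached by step up from Bb3 and left by step down to Bb3.
Step away and step back to the same note — a neighbor tone (upper neighbor).

D3 (beat 3) — neighbor tone; C4 (beat 6) — neighbor tone.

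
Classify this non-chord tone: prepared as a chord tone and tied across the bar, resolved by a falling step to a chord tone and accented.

Approach: by preparation — the pitch is first a chord tone, then held (tied or repeated) while the harmony changes under it. Departure: down by step. Metric position: strong.
A prepared dissonance that resolves downward by step — a suspension. (The same figure resolving upward would be a retardation.)

Suspension.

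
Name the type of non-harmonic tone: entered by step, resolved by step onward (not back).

Approach: by step. Departure: by step, continuing in the same direction.
Stepwise on both sides with no change of direction means the note fills in the space between two different chord tones — a passing tone. (Had it turned back to its starting note it would be a neighbor tone instead.)

Passing tone.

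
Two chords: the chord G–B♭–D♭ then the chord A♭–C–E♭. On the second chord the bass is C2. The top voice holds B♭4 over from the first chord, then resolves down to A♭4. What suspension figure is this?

7–6 suspension.

At the second chord the bass is C2. The suspended B♭4 lies a seventh above the bass; after resolving down by step to A♭4, the interval above the bass becomes a sixth.
Suspension figures are named by those two intervals: 7–6.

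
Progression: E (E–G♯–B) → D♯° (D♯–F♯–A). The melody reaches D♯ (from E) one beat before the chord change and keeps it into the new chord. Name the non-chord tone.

D♯ is an anticipation.

The harmony at that moment is E major triad (E, G♯, B); D♯ is not a chord tone.
It is approached by step down from E and then sustained as the same pitch into the next harmony.
Arriving early and becoming a chord tone when the harmony changes — an anticipation.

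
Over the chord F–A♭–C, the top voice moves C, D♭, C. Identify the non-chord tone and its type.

D♭ is a neighbor tone.

The harmony at that moment is F minor triad (F, A♭, C); D♭ is not a chord tone.
It is approached by step up from C and left by step down to C.
Step away and step back to the same note — a neighbor tone (upper neighbor).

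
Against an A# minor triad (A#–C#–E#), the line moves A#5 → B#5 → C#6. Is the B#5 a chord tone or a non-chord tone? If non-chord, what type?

The harmony at that moment is A# minor triad (A#, C#, E#); B#5 is not a chord tone.
It is approached by step up from A#5 and left by step up to C#6.
Step in, step out in the same direction — a passing tone.

Non-chord tone — a passing tone.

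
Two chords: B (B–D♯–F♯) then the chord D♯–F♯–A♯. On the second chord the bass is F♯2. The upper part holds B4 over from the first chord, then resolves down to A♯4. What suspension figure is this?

4–3 suspension.

At the second chord the bass is F♯2. The suspended B4 lies a fourth above the bass; after resolving down by step to A♯4, the interval above the bass becomes a third.
Suspension figures are named by those two intervals: 4–3.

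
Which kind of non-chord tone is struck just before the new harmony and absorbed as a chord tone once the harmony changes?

Anticipation.

Approach: ahead of the chord change (typically by step), so it is dissonant against the current harmony. Departure: none — the same pitch is restated or held and is a chord tone of the new harmony.
Dissonant first, consonant once the harmony catches up: the note simply arrives early — an anticipation. (The reverse timing, consonant first and dissonant after the change, would be a suspension or retardation.)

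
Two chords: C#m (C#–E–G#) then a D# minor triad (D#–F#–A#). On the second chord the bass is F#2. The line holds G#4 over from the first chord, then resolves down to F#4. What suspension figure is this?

9–8 suspension.

At the second chord the bass is F#2. The suspended G#4 lies a ninth above the bass; after resolving down by step to F#4, the interval above the bass becomes an octave.
Suspension figures are named by those two intervals: 9–8.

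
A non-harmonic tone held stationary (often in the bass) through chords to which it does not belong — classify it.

Approach: none. Departure: none — a single pitch is sustained while the chords change around it, passing through harmonies that do not contain it.
No melodic motion at all; the dissonance is created entirely by the moving harmonies against the stationary note — a pedal tone (pedal point).

Pedal tone.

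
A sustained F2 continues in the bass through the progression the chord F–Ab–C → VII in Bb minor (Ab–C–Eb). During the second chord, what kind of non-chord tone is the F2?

The harmony at that moment is Ab major triad (Ab, C, Eb); F2 is not a chord tone.
It is held over (the same pitch as the preceding F2) and then sustained as the same pitch into the next harmony.
Sustained through a change of harmony — a pedal tone.

Pedal tone (pedal point).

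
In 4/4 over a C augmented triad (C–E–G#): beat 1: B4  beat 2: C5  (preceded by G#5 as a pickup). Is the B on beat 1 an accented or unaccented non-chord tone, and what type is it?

Accented appoggiatura.

The harmony at that moment is C augmented triad (C, E, G#); B4 is not a chord tone.
It is approached by leap down from G#5 and left by step up to C5.
Leap in, step out — an appoggiatura.
It falls on the downbeat, so it is accented.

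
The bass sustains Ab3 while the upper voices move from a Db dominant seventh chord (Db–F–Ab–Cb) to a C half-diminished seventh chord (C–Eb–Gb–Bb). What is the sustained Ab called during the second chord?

Pedal tone (pedal point).

The harmony at that moment is C half-diminished seventh chord (C, Eb, Gb, Bb); Ab3 is not a chord tone.
It is held over (the same pitch as the preceding Ab3) and then sustained as the same pitch into the next harmony.
Sustained through a change of harmony — a pedal tone.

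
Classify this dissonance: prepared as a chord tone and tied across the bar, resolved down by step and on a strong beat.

Suspension.

Approach: by preparation — the pitch is first a chord tone, then held (tied or repeated) while the harmony changes under it. Departure: down by step. Metric position: strong.
A prepared dissonance that resolves downward by step — a suspension. (The same figure resolving upward would be a retardation.)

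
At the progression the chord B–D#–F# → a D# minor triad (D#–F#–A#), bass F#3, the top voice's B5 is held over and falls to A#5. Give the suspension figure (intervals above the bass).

At the second chord the bass is F#3. The suspended B5 lies a fourth above the bass; after resolving down by step to A#5, the interval above the bass becomes a third.
Suspension figures are named by those two intervals: 4–3.

4–3 suspension.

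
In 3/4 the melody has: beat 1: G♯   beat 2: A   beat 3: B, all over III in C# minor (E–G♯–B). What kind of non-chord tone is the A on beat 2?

Passing tone.

The harmony at that moment is E major triad (E, G♯, B); A is not a chord tone.
It is approached by step up from G♯ and left by step up to B.
Step in, step out in the same direction — a passing tone.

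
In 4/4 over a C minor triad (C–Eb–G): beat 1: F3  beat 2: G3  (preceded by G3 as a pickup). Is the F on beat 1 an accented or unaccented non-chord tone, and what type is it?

Accented neighbor tone.

The harmony at that moment is C minor triad (C, Eb, G); F3 is not a chord tone.
It is approached by step down from G3 and left by step up to G3.
Step away and step back to the same note — a neighbor tone (lower neighbor).
It falls on the downbeat, so it is accented.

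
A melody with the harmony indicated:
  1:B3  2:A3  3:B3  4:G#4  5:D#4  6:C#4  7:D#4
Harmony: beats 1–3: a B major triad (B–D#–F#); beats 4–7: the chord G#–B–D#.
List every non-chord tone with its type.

A3 (beat 2) — neighbor tone; C#4 (beat 6) — neighbor tone.

The harmony at that moment is B major triad (B, D#, F#); A3 is not a chord tone.
It is approached by step down from B3 and left by step up to B3.
Step away and step back to the same note — a neighbor tone (lower neighbor).
The harmony at that moment is G# minor triad (G#, B, D#); C#4 is not a chord tone.
It is approached by step down from D#4 and left by step up to D#4.
Step away and step back to the same note — a neighbor tone (lower neighbor).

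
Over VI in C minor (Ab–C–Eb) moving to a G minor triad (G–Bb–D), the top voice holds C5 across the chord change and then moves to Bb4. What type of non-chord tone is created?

The harmony at that moment is G minor triad (G, Bb, D); C5 is not a chord tone.
It is held over (the same pitch as the preceding C5) and left by step down to Bb4.
Held over from the previous chord and resolving down by step — a suspension.

C5 is a suspension.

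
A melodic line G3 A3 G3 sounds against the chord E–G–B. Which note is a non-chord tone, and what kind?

A3 is a neighbor tone.

The harmony at that moment is E minor triad (E, G, B); A3 is not a chord tone.
It is approached by step up from G3 and left by step down to G3.
Step away and step back to the same note — a neighbor tone (upper neighbor).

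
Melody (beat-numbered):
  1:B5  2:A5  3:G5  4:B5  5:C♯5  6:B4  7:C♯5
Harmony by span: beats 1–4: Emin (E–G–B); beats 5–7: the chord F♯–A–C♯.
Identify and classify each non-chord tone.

The harmony at that moment is E minor triad (E, G, B); A5 is not a chord tone.
It is approached by step down from B5 and left by step down to G5.
Step in, step out in the same direction — a passing tone.
The harmony at that moment is F♯ minor triad (F♯, A, C♯); B4 is not a chord tone.
It is approached by step down from C♯5 and left by step up to C♯5.
Step away and step back to the same note — a neighbor tone (lower neighbor).

A5 (beat 2) — passing tone; B4 (beat 6) — neighbor tone.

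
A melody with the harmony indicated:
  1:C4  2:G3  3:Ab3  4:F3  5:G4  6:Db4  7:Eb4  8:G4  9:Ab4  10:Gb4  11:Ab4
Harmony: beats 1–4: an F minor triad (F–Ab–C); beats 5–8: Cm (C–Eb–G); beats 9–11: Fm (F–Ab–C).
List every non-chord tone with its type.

The harmony at that moment is F minor triad (F, Ab, C); G3 is not a chord tone.
It is approached by leap down from C4 and left by step up to Ab3.
Leap in, step out — an appoggiatura.
The harmony at that moment is C minor triad (C, Eb, G); Db4 is not a chord tone.
It is approached by leap down from G4 and left by step up to Eb4.
Leap in, step out — an appoggiatura.
The harmony at that moment is F minor triad (F, Ab, C); Gb4 is not a chord tone.
It is approached by step down from Ab4 and left by step up to Ab4.
Step away and step back to the same note — a neighbor tone (lower neighbor).

G3 (beat 2) — appoggiatura; Db4 (beat 6) — appoggiatura; Gb4 (beat 10) — neighbor tone.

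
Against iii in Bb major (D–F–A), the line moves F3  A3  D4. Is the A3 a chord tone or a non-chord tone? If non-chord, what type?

D minor triad contains D, F, A; A is the fifth, so it is a chord tone.

Chord tone (the fifth of D minor triad).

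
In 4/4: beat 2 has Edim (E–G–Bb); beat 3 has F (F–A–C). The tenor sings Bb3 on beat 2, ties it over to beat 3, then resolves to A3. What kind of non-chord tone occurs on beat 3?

Suspension.

The harmony at that moment is F major triad (F, A, C); Bb3 is not a chord tone.
It is held over (the same pitch as the preceding Bb3) and left by step down to A3.
Held over from the previous chord and resolving down by step — a suspension.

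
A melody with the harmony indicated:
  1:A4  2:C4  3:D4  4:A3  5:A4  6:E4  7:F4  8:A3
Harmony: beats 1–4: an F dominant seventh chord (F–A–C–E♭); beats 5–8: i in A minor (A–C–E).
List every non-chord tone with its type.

The harmony at that moment is F dominant seventh chord (F, A, C, E♭); D4 is not a chord tone.
It is approached by step up from C4 and left by leap down to A3.
Step in, leap out — an escape tone.
The harmony at that moment is A minor triad (A, C, E); F4 is not a chord tone.
It is approached by step up from E4 and left by leap down to A3.
Step in, leap out — an escape tone.

D4 (beat 3) — escape tone; F4 (beat 7) — escape tone.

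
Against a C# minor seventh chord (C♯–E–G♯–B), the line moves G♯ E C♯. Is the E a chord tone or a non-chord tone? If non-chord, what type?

Chord tone (the third of C# minor seventh chord).

C# minor seventh chord contains C♯, E, G♯, B; E is the third, so it is a chord tone.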